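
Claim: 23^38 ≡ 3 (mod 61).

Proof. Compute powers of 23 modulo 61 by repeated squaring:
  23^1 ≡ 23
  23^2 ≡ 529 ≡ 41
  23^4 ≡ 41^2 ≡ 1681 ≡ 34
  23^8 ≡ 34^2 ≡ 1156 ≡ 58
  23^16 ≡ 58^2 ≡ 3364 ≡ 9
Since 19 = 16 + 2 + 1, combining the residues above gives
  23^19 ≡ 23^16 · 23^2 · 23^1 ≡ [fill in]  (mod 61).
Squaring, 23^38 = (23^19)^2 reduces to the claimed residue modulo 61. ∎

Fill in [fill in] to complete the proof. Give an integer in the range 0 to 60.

8

Multiply the listed residues: 9 · 41 · 23 = 369 → 8487.
Reducing modulo 61: 8487 = 139·61 + 8, so 23^19 ≡ 8.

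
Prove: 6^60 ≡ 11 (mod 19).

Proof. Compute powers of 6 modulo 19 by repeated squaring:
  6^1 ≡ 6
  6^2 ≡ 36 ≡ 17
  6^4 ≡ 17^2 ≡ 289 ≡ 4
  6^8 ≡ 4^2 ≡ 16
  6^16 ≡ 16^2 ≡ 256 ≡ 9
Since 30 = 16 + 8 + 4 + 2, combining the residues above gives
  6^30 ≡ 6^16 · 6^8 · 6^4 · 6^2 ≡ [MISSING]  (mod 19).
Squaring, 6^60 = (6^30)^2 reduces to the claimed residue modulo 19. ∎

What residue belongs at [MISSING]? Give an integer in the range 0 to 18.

6^16 · 6^8 · 6^4 · 6^2 ≡ 9 · 16 · 4 · 17 = 9792.
9792 mod 19 = 7, so 6^30 ≡ 7 (mod 19).

7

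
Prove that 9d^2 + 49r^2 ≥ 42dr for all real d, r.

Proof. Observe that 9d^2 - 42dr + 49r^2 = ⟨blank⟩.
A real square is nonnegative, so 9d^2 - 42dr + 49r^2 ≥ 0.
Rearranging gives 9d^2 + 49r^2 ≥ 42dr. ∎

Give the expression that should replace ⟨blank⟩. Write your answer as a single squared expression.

(3d - 7r)^2

9d^2 - 42dr + 49r^2 is a perfect-square trinomial: the outer terms are (3d)^2 and (7r)^2, and the cross term is -2·3d·7r.
So 9d^2 - 42dr + 49r^2 = (3d - 7r)^2 ≥ 0.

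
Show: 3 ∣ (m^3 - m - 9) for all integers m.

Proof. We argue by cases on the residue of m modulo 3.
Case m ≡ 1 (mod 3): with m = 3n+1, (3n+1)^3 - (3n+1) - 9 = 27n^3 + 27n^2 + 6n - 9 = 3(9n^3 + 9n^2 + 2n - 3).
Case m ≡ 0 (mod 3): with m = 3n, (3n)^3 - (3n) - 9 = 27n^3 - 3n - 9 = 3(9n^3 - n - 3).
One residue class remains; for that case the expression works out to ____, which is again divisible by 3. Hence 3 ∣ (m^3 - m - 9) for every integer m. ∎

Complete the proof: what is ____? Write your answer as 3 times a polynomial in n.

3(9n^3 + 18n^2 + 11n - 1)

The residues treated are {1, 0}, so the missing case is m ≡ 2 (mod 3); write m = 3n+2.
Then (3n+2)^3 - (3n+2) - 9 = 27n^3 + 54n^2 + 33n - 3 = 3(9n^3 + 18n^2 + 11n - 1).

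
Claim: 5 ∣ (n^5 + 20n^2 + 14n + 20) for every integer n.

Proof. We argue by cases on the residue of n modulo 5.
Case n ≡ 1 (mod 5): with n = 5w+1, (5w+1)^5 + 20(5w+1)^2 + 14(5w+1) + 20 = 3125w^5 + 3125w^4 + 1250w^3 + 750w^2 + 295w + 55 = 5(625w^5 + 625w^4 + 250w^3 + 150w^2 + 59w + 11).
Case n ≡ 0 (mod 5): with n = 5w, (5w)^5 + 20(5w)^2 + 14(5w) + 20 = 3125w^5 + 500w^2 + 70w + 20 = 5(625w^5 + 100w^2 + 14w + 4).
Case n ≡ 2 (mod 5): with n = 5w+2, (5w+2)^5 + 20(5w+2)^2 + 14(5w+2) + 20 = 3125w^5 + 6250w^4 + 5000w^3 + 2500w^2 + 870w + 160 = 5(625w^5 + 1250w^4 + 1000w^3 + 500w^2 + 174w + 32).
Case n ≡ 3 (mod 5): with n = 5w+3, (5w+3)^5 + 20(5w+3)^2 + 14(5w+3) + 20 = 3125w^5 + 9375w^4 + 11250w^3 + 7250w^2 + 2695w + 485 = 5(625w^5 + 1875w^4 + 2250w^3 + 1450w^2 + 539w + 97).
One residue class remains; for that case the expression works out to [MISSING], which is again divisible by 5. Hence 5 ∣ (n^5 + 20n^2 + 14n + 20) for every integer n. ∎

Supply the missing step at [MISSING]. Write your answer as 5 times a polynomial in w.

Only n ≡ 4 (mod 5) is unaccounted for. Put n = 5w+4:
(5w+4)^5 + 20(5w+4)^2 + 14(5w+4) + 20 expands to 3125w^5 + 12500w^4 + 20000w^3 + 16500w^2 + 7270w + 1420,
and factoring out 5 leaves 5(625w^5 + 2500w^4 + 4000w^3 + 3300w^2 + 1454w + 284).

5(625w^5 + 2500w^4 + 4000w^3 + 3300w^2 + 1454w + 284)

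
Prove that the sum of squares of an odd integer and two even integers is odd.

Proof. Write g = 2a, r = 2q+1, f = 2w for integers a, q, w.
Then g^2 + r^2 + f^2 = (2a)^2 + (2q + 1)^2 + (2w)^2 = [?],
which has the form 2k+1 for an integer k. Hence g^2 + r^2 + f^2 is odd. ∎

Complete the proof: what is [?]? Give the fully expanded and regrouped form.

(2a)^2 + (2q + 1)^2 + (2w)^2 = 4a^2 + 4q^2 + 4q + 4w^2 + 1
= 2(2a^2 + 2q^2 + 2q + 2w^2) + 1.
Since 2a^2 + 2q^2 + 2q + 2w^2 is an integer, the sum of squares is of the form 2k+1 for an integer k.

2(2a^2 + 2q^2 + 2q + 2w^2) + 1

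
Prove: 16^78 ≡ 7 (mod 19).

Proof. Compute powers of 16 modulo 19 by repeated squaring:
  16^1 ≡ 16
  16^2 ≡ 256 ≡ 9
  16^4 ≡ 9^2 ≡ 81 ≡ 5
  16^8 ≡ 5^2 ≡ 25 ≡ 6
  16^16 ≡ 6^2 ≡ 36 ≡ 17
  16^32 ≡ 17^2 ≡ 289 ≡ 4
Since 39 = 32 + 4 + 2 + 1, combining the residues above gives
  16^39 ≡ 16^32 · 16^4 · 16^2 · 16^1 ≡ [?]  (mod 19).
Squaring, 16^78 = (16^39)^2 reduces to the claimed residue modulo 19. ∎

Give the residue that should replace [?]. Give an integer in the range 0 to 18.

11

Multiply the listed residues: 4 · 5 · 9 · 16 = 20 → 180 → 2880.
Reducing modulo 19: 2880 = 151·19 + 11, so 16^39 ≡ 11.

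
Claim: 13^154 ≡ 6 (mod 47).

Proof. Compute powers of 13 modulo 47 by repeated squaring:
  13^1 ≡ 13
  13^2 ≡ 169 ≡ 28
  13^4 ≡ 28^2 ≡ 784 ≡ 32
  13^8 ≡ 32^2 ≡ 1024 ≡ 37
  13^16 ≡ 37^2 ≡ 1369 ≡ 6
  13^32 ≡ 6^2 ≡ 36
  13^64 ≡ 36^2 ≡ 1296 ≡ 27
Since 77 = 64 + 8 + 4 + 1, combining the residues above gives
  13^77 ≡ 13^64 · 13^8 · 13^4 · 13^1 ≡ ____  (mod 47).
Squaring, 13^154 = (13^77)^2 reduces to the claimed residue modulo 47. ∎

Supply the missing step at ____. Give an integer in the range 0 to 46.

10

13^64 · 13^8 · 13^4 · 13^1 ≡ 27 · 37 · 32 · 13 = 415584.
415584 mod 47 = 10, so 13^77 ≡ 10 (mod 47).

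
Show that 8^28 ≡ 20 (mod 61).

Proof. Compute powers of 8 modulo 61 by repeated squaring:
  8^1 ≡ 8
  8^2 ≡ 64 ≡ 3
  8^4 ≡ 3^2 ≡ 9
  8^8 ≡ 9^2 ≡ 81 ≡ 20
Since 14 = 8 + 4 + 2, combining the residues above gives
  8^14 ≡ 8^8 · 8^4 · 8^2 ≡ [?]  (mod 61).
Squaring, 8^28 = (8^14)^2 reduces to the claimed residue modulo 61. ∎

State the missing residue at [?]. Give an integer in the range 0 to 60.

52

8^8 · 8^4 · 8^2 ≡ 20 · 9 · 3 = 540.
540 mod 61 = 52, so 8^14 ≡ 52 (mod 61).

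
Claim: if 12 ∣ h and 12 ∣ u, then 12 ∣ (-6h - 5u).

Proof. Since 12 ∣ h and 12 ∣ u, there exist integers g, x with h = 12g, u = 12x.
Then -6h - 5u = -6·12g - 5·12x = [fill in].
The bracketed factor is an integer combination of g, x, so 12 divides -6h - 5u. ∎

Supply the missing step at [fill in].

12(-6g - 5x)

Each term has a factor of 12: -6·12g - 5·12x = 12·(-6g - 5x).
Since -6g - 5x is an integer, 12 ∣ (-6h - 5u).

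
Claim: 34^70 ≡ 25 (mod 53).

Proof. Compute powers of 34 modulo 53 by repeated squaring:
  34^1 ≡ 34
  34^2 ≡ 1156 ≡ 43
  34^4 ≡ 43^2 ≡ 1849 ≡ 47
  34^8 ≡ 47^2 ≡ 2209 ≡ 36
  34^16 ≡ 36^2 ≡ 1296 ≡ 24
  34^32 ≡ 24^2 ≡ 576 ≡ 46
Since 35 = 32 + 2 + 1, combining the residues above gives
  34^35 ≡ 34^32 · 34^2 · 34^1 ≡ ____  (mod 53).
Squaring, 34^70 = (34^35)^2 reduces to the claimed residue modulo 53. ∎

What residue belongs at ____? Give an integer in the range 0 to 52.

Multiply the listed residues: 46 · 43 · 34 = 1978 → 67252.
Reducing modulo 53: 67252 = 1268·53 + 48, so 34^35 ≡ 48.

48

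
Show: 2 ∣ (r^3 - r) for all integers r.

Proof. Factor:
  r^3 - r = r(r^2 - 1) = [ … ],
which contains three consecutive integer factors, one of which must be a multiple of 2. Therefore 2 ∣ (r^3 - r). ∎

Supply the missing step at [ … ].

(r - 1)r(r + 1)

r(r^2 - 1) = r(r - 1)(r + 1) = (r - 1)r(r + 1).
These three factors are consecutive integers, so their product is divisible by 2.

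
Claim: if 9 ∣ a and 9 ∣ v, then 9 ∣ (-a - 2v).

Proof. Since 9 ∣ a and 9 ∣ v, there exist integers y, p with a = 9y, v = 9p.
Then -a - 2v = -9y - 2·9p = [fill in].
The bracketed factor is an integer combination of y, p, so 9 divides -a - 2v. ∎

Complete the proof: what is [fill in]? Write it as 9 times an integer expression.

Each term has a factor of 9: -9y - 2·9p = 9·(-2p - y).
Since -2p - y is an integer, 9 ∣ (-a - 2v).

9(-2p - y)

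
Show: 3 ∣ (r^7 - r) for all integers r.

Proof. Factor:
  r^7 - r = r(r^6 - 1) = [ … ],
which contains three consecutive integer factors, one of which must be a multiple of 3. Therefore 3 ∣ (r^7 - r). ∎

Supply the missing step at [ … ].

r^6 - 1 = (r^2 - 1)(r^4 + r^2 + 1), and r^2 - 1 = (r-1)(r+1).
So r(r^6 - 1) = (r - 1)r(r + 1)(r^4 + r^2 + 1).

(r - 1)r(r + 1)(r^4 + r^2 + 1)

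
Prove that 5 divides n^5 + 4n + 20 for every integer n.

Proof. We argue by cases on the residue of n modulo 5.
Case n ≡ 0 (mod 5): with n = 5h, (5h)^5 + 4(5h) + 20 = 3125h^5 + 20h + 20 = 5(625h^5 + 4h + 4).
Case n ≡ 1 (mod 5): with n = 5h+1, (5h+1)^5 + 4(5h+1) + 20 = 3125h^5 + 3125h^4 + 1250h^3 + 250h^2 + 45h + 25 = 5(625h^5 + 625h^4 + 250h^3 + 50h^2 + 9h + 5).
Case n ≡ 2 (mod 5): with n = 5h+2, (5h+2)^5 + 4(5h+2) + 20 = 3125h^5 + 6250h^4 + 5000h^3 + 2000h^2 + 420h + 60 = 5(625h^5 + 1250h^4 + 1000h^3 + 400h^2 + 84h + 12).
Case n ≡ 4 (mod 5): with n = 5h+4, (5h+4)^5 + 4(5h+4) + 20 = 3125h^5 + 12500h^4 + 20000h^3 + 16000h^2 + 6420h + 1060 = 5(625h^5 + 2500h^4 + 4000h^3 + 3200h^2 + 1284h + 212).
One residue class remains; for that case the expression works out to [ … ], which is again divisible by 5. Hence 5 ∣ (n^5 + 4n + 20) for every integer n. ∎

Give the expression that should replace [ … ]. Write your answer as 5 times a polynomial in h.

The residues treated are {0, 1, 2, 4}, so the missing case is n ≡ 3 (mod 5); write n = 5h+3.
Then (5h+3)^5 + 4(5h+3) + 20 = 3125h^5 + 9375h^4 + 11250h^3 + 6750h^2 + 2045h + 275 = 5(625h^5 + 1875h^4 + 2250h^3 + 1350h^2 + 409h + 55).

5(625h^5 + 1875h^4 + 2250h^3 + 1350h^2 + 409h + 55)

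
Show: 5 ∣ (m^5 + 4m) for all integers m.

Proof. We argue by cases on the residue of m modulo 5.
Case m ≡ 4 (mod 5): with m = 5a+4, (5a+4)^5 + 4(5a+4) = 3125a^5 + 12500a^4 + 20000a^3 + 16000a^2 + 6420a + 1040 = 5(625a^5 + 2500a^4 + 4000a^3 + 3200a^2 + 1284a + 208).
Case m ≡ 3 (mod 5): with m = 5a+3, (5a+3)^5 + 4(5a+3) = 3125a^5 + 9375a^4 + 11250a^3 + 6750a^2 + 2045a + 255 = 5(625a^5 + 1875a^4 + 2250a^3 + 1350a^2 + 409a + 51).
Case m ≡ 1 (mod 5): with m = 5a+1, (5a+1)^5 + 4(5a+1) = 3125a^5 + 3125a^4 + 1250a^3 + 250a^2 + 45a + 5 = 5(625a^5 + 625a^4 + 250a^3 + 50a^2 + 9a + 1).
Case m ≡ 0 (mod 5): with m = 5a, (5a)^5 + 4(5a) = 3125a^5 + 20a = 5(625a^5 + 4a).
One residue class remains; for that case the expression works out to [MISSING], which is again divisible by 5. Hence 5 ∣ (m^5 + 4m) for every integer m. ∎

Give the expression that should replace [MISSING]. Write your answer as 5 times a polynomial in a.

The residues treated are {4, 3, 1, 0}, so the missing case is m ≡ 2 (mod 5); write m = 5a+2.
Then (5a+2)^5 + 4(5a+2) = 3125a^5 + 6250a^4 + 5000a^3 + 2000a^2 + 420a + 40 = 5(625a^5 + 1250a^4 + 1000a^3 + 400a^2 + 84a + 8).

5(625a^5 + 1250a^4 + 1000a^3 + 400a^2 + 84a + 8)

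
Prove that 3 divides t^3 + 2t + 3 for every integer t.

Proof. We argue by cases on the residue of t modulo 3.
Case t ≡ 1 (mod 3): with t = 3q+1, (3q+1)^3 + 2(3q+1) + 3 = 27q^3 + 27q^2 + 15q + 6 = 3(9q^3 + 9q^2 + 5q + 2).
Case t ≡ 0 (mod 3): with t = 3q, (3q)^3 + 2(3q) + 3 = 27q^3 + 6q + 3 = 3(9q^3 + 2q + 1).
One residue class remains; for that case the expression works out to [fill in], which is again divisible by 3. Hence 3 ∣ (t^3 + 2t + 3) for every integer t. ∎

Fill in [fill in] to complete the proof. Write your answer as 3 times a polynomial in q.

Only t ≡ 2 (mod 3) is unaccounted for. Put t = 3q+2:
(3q+2)^3 + 2(3q+2) + 3 expands to 27q^3 + 54q^2 + 42q + 15,
and factoring out 3 leaves 3(9q^3 + 18q^2 + 14q + 5).

3(9q^3 + 18q^2 + 14q + 5)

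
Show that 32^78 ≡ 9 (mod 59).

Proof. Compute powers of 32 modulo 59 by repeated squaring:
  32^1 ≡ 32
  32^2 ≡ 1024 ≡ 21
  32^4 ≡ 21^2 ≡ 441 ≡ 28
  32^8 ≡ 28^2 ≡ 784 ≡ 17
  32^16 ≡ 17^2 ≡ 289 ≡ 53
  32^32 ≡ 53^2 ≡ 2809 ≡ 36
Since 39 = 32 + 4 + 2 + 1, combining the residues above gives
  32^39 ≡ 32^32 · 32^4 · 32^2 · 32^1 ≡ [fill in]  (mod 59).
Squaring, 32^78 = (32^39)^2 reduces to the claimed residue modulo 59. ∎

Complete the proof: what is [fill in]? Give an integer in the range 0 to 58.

56

32^32 · 32^4 · 32^2 · 32^1 ≡ 36 · 28 · 21 · 32 = 677376.
677376 mod 59 = 56, so 32^39 ≡ 56 (mod 59).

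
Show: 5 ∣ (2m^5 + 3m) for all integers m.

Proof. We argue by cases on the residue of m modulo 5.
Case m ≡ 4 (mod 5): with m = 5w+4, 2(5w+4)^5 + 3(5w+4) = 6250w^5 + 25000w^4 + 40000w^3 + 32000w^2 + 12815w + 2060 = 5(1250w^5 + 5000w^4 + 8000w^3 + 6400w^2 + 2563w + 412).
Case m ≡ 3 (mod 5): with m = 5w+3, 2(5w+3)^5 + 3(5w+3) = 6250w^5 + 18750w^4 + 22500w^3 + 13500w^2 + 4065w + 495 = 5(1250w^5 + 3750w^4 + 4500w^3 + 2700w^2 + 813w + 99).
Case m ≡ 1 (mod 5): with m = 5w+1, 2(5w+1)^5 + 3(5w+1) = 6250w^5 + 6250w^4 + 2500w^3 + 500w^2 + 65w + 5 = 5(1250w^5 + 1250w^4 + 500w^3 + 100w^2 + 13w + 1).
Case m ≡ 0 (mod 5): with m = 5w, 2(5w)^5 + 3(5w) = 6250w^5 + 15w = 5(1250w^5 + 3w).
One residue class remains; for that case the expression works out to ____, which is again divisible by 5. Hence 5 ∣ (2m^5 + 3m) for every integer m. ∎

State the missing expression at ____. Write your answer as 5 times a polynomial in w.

5(1250w^5 + 2500w^4 + 2000w^3 + 800w^2 + 163w + 14)

Only m ≡ 2 (mod 5) is unaccounted for. Put m = 5w+2:
2(5w+2)^5 + 3(5w+2) expands to 6250w^5 + 12500w^4 + 10000w^3 + 4000w^2 + 815w + 70,
and factoring out 5 leaves 5(1250w^5 + 2500w^4 + 2000w^3 + 800w^2 + 163w + 14).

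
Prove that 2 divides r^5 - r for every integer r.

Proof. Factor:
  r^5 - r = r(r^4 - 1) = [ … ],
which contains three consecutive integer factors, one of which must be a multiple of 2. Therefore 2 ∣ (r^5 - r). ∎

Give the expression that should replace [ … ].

r^4 - 1 = (r^2 - 1)(r^2 + 1), and r^2 - 1 = (r-1)(r+1).
So r(r^4 - 1) = (r - 1)r(r + 1)(r^2 + 1).

(r - 1)r(r + 1)(r^2 + 1)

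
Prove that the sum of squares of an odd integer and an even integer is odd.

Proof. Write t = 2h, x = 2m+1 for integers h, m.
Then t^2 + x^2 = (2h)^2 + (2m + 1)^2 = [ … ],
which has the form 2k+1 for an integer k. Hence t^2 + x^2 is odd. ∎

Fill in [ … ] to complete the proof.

2(2h^2 + 2m^2 + 2m) + 1

(2h)^2 + (2m + 1)^2 = 4h^2 + 4m^2 + 4m + 1
= 2(2h^2 + 2m^2 + 2m) + 1.
Since 2h^2 + 2m^2 + 2m is an integer, the sum of squares is of the form 2k+1 for an integer k.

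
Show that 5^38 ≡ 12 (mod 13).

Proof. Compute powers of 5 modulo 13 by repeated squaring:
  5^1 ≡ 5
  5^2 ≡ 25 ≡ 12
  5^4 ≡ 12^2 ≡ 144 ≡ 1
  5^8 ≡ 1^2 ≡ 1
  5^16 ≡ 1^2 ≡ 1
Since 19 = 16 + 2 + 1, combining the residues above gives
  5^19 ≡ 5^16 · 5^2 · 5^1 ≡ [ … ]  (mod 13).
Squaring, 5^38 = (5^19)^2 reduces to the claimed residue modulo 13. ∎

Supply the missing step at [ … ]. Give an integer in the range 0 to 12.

5^16 · 5^2 · 5^1 ≡ 1 · 12 · 5 = 60.
60 mod 13 = 8, so 5^19 ≡ 8 (mod 13).

8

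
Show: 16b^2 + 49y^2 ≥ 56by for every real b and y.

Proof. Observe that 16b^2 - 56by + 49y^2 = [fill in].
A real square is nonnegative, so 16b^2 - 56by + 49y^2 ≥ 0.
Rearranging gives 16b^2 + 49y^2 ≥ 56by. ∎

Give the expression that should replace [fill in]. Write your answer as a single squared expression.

(4b - 7y)^2

The leading and trailing coefficients are 4^2 and 7^2, and 56 = 2·4·7, so the trinomial is (4b - 7y)^2.
Hence 16b^2 - 56by + 49y^2 ≥ 0.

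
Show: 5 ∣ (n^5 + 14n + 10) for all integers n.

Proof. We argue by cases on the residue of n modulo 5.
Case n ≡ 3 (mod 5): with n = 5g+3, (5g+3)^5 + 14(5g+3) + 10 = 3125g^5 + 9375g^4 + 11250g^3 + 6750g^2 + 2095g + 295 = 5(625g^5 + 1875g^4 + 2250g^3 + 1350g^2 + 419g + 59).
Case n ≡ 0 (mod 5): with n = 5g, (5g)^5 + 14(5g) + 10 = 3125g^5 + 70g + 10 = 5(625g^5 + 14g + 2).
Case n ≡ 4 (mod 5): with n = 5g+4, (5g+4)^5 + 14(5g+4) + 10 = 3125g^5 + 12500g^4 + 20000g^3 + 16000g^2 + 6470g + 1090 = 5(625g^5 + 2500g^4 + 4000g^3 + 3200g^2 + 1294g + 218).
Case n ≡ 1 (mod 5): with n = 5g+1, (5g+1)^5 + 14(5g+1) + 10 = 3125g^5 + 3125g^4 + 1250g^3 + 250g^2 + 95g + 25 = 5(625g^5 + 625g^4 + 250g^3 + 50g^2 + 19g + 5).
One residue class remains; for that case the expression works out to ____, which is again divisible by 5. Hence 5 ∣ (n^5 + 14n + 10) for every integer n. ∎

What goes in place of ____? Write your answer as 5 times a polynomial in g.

5(625g^5 + 1250g^4 + 1000g^3 + 400g^2 + 94g + 14)

The residues treated are {3, 0, 4, 1}, so the missing case is n ≡ 2 (mod 5); write n = 5g+2.
Then (5g+2)^5 + 14(5g+2) + 10 = 3125g^5 + 6250g^4 + 5000g^3 + 2000g^2 + 470g + 70 = 5(625g^5 + 1250g^4 + 1000g^3 + 400g^2 + 94g + 14).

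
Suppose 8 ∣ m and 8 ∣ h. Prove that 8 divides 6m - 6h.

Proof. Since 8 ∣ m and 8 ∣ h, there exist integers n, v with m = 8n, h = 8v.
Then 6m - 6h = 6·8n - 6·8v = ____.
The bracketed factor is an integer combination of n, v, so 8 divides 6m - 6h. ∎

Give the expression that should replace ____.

8(6n - 6v)

Each term has a factor of 8: 6·8n - 6·8v = 8·(6n - 6v).
Since 6n - 6v is an integer, 8 ∣ (6m - 6h).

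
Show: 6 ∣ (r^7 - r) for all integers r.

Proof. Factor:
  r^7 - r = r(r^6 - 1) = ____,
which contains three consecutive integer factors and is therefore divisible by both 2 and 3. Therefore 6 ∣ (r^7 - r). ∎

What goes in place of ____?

(r - 1)r(r + 1)(r^4 + r^2 + 1)

r^6 - 1 = (r^2 - 1)(r^4 + r^2 + 1), and r^2 - 1 = (r-1)(r+1).
So r(r^6 - 1) = (r - 1)r(r + 1)(r^4 + r^2 + 1).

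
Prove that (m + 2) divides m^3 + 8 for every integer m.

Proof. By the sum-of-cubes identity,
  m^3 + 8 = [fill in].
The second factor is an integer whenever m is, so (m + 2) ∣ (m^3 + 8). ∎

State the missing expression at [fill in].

Polynomial division of m^3 + 8 by m + 2 leaves remainder 0 and quotient m^2 - 2m + 4.
Hence m^3 + 8 = (m + 2)(m^2 - 2m + 4).

(m + 2)(m^2 - 2m + 4)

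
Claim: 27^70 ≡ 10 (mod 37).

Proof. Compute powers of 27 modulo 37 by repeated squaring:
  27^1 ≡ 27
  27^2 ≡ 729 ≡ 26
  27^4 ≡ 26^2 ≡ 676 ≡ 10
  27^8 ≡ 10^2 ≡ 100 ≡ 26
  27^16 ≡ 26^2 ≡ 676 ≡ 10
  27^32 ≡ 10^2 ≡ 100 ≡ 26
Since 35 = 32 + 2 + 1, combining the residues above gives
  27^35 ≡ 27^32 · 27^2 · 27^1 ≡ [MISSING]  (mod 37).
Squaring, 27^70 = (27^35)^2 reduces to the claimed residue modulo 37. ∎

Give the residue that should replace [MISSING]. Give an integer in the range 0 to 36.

11

27^32 · 27^2 · 27^1 ≡ 26 · 26 · 27 = 18252.
18252 mod 37 = 11, so 27^35 ≡ 11 (mod 37).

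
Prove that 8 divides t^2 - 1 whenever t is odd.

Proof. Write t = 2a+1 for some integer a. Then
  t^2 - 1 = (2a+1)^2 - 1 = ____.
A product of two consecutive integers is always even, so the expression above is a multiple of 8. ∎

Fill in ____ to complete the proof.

4a(a + 1)

(2a+1)^2 - 1 = 4a^2 + 4a + 1 - 1 = 4a^2 + 4a = 4a(a+1).
Since a and a+1 are consecutive, a(a+1) is even, and 4·(even) is a multiple of 8.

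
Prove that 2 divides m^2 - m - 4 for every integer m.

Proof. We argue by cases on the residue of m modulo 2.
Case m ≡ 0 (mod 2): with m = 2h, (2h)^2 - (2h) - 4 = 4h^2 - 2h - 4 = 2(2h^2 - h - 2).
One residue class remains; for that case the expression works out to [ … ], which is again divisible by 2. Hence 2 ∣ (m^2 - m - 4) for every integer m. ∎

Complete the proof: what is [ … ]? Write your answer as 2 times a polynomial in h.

Only m ≡ 1 (mod 2) is unaccounted for. Put m = 2h+1:
(2h+1)^2 - (2h+1) - 4 expands to 4h^2 + 2h - 4,
and factoring out 2 leaves 2(2h^2 + h - 2).

2(2h^2 + h - 2)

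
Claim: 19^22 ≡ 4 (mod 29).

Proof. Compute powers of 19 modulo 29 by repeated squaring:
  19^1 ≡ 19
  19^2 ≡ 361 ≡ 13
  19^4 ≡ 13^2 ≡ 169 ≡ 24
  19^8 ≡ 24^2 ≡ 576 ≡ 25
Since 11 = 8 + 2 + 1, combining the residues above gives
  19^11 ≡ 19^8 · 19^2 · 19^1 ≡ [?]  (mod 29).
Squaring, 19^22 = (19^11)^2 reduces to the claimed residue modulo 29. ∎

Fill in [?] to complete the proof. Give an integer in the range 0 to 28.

Multiply the listed residues: 25 · 13 · 19 = 325 → 6175.
Reducing modulo 29: 6175 = 212·29 + 27, so 19^11 ≡ 27.

27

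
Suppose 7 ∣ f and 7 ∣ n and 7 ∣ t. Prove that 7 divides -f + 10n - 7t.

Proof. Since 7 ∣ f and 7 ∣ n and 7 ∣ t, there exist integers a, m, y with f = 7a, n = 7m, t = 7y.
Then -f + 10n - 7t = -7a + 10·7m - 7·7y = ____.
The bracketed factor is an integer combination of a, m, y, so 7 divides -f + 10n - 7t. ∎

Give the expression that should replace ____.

7(-a + 10m - 7y)

Each term has a factor of 7: -7a + 10·7m - 7·7y = 7·(-a + 10m - 7y).
Since -a + 10m - 7y is an integer, 7 ∣ (-f + 10n - 7t).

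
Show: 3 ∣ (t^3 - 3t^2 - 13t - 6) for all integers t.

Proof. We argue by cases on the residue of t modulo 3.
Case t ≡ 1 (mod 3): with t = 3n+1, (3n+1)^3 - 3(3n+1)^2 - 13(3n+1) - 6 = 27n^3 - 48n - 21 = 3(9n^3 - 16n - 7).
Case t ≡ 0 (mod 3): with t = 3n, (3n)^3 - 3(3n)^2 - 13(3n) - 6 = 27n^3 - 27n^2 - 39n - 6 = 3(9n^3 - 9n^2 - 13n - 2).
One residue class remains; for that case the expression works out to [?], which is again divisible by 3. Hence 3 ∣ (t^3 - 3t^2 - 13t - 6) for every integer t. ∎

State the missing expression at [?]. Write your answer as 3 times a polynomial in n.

Only t ≡ 2 (mod 3) is unaccounted for. Put t = 3n+2:
(3n+2)^3 - 3(3n+2)^2 - 13(3n+2) - 6 expands to 27n^3 + 27n^2 - 39n - 36,
and factoring out 3 leaves 3(9n^3 + 9n^2 - 13n - 12).

3(9n^3 + 9n^2 - 13n - 12)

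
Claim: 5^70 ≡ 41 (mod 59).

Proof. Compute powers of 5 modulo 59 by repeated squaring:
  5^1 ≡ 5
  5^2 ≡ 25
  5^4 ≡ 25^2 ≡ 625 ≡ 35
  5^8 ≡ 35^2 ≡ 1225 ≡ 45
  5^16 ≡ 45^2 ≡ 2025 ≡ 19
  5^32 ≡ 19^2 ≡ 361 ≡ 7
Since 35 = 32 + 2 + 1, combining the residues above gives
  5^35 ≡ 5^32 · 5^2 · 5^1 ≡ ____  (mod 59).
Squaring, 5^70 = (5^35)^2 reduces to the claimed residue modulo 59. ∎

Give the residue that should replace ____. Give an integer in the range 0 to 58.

49

5^32 · 5^2 · 5^1 ≡ 7 · 25 · 5 = 875.
875 mod 59 = 49, so 5^35 ≡ 49 (mod 59).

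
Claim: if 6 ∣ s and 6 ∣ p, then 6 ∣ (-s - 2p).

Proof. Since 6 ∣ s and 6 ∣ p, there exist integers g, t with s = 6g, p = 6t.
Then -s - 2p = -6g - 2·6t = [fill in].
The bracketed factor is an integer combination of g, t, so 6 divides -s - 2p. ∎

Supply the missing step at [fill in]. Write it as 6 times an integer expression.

Each term has a factor of 6: -6g - 2·6t = 6·(-g - 2t).
Since -g - 2t is an integer, 6 ∣ (-s - 2p).

6(-g - 2t)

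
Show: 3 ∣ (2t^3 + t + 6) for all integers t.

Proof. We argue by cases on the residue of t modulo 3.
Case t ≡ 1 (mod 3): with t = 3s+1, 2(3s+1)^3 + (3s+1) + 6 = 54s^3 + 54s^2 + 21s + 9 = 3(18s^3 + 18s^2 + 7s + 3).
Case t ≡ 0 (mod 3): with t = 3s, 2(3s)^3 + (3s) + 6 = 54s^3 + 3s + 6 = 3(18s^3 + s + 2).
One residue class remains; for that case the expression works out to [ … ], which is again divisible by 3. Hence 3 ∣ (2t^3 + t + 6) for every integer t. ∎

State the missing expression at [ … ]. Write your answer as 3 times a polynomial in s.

Only t ≡ 2 (mod 3) is unaccounted for. Put t = 3s+2:
2(3s+2)^3 + (3s+2) + 6 expands to 54s^3 + 108s^2 + 75s + 24,
and factoring out 3 leaves 3(18s^3 + 36s^2 + 25s + 8).

3(18s^3 + 36s^2 + 25s + 8)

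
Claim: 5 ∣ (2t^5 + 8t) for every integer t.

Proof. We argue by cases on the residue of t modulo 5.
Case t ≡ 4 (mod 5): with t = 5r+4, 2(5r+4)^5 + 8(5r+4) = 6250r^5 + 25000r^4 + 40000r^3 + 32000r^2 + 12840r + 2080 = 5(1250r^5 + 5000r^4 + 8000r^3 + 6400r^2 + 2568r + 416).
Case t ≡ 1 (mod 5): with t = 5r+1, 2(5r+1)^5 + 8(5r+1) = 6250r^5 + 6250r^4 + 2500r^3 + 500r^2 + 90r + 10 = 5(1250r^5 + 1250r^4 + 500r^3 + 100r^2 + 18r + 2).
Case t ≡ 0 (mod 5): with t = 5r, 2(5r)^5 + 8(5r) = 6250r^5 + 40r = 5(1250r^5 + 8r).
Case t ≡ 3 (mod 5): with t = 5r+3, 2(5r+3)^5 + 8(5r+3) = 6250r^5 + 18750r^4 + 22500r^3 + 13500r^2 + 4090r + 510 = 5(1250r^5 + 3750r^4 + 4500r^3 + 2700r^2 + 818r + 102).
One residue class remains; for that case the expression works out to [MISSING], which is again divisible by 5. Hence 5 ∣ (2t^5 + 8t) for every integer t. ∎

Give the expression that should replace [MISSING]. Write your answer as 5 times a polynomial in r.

5(1250r^5 + 2500r^4 + 2000r^3 + 800r^2 + 168r + 16)

The residues treated are {4, 1, 0, 3}, so the missing case is t ≡ 2 (mod 5); write t = 5r+2.
Then 2(5r+2)^5 + 8(5r+2) = 6250r^5 + 12500r^4 + 10000r^3 + 4000r^2 + 840r + 80 = 5(1250r^5 + 2500r^4 + 2000r^3 + 800r^2 + 168r + 16).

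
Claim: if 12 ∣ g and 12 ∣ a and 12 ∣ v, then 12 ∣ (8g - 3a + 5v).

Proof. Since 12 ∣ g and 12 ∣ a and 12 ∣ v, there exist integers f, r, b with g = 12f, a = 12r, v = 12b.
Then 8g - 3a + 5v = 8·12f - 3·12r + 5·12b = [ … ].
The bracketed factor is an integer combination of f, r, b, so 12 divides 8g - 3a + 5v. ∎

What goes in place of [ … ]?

Pull the common 12 out of every term: 8·12f - 3·12r + 5·12b = 12(5b + 8f - 3r).
5b + 8f - 3r is an integer, which exhibits the divisibility.

12(5b + 8f - 3r)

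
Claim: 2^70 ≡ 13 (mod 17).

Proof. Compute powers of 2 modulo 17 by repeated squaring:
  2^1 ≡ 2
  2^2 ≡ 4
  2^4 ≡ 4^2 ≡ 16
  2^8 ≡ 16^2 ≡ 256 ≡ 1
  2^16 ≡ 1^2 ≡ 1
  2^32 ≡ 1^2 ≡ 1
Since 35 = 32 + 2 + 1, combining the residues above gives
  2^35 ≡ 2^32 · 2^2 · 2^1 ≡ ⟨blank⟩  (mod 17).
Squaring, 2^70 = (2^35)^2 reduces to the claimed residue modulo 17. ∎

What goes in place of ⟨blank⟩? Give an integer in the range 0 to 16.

8

Multiply the listed residues: 1 · 4 · 2 = 4 → 8.
Reducing modulo 17: 8 = 0·17 + 8, so 2^35 ≡ 8.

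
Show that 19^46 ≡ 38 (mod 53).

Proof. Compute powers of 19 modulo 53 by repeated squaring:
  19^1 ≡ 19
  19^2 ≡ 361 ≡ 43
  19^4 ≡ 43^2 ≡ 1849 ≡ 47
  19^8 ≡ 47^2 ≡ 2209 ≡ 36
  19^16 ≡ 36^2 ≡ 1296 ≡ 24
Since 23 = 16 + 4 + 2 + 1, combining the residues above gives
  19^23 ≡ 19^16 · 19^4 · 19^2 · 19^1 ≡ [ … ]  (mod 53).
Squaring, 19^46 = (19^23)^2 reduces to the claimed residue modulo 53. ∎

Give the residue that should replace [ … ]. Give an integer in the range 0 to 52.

12

19^16 · 19^4 · 19^2 · 19^1 ≡ 24 · 47 · 43 · 19 = 921576.
921576 mod 53 = 12, so 19^23 ≡ 12 (mod 53).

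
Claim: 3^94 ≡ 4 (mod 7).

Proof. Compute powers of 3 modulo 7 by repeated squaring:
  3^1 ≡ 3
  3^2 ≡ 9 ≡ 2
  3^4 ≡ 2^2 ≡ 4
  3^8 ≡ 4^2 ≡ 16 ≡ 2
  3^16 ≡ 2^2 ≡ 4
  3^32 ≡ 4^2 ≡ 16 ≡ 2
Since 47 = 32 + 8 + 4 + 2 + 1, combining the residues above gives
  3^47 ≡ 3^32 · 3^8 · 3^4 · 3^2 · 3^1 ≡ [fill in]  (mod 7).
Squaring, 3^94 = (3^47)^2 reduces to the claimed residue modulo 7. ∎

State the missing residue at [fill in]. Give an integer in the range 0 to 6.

5

Multiply the listed residues: 2 · 2 · 4 · 2 · 3 = 4 → 16 → 32 → 96.
Reducing modulo 7: 96 = 13·7 + 5, so 3^47 ≡ 5.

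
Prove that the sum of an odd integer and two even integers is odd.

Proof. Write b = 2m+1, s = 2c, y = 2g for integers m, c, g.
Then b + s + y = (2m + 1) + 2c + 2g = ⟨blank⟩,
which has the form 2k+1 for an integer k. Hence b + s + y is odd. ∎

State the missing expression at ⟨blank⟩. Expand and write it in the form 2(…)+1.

Expanding: (2m + 1) + 2c + 2g = 2c + 2g + 2m + 1.
Every term except the constant is even, so this is 2(c + g + m) + 1,
and c + g + m ∈ ℤ gives the required form.

2(c + g + m) + 1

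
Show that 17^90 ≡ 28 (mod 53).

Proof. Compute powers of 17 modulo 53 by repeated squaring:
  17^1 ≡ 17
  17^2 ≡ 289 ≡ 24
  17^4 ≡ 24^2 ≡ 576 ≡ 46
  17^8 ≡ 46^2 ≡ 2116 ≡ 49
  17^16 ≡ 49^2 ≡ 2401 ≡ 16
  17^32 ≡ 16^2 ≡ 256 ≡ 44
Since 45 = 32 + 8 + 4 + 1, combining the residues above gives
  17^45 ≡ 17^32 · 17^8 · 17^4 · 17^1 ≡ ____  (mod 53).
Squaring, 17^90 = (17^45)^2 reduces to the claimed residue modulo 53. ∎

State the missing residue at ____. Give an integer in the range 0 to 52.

9

17^32 · 17^8 · 17^4 · 17^1 ≡ 44 · 49 · 46 · 17 = 1685992.
1685992 mod 53 = 9, so 17^45 ≡ 9 (mod 53).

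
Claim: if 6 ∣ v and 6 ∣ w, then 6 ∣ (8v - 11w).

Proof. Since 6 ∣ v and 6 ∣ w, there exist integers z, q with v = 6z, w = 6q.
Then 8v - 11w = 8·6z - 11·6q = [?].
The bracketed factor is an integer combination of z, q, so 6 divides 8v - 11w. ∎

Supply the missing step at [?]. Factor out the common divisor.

Each term has a factor of 6: 8·6z - 11·6q = 6·(-11q + 8z).
Since -11q + 8z is an integer, 6 ∣ (8v - 11w).

6(-11q + 8z)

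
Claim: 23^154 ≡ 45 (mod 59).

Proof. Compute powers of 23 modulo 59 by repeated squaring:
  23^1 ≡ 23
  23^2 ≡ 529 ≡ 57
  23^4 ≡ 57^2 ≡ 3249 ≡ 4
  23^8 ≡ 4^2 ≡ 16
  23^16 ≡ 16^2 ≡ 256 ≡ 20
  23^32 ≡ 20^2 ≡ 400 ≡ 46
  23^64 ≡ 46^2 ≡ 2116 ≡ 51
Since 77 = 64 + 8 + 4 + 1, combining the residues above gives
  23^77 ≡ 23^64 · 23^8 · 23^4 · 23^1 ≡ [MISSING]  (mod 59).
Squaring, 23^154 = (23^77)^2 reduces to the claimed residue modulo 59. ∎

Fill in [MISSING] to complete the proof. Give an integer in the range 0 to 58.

24

Multiply the listed residues: 51 · 16 · 4 · 23 = 816 → 3264 → 75072.
Reducing modulo 59: 75072 = 1272·59 + 24, so 23^77 ≡ 24.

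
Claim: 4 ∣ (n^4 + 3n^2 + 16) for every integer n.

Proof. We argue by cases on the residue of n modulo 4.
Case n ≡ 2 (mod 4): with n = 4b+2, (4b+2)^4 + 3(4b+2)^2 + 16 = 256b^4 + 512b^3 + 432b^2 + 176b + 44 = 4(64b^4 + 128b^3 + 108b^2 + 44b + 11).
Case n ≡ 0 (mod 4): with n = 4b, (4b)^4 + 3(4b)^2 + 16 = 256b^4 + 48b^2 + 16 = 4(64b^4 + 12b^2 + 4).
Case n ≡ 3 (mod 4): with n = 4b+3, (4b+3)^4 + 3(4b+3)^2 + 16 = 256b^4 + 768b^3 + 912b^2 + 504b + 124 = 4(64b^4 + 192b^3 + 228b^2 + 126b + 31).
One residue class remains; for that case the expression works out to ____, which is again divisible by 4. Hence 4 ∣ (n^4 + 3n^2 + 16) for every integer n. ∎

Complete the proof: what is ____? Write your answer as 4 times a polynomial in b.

The residues treated are {2, 0, 3}, so the missing case is n ≡ 1 (mod 4); write n = 4b+1.
Then (4b+1)^4 + 3(4b+1)^2 + 16 = 256b^4 + 256b^3 + 144b^2 + 40b + 20 = 4(64b^4 + 64b^3 + 36b^2 + 10b + 5).

4(64b^4 + 64b^3 + 36b^2 + 10b + 5)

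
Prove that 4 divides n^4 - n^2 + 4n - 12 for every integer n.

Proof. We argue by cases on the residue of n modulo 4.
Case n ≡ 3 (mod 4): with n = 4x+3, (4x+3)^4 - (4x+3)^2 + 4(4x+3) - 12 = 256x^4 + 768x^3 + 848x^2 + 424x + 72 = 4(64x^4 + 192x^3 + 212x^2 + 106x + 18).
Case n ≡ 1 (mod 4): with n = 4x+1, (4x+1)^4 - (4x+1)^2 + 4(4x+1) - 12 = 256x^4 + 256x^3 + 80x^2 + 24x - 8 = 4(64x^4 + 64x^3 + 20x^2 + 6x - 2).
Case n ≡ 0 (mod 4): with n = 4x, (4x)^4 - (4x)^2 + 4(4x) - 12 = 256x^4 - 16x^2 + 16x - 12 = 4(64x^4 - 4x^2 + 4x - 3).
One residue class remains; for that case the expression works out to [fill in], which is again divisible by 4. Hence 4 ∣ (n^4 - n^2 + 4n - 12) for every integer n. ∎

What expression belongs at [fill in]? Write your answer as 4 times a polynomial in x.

The residues treated are {3, 1, 0}, so the missing case is n ≡ 2 (mod 4); write n = 4x+2.
Then (4x+2)^4 - (4x+2)^2 + 4(4x+2) - 12 = 256x^4 + 512x^3 + 368x^2 + 128x + 8 = 4(64x^4 + 128x^3 + 92x^2 + 32x + 2).

4(64x^4 + 128x^3 + 92x^2 + 32x + 2)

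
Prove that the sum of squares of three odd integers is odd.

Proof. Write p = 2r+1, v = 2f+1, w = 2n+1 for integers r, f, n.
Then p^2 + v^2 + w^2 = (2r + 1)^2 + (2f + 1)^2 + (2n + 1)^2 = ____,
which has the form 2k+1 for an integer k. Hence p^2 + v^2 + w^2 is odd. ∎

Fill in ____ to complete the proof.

(2r + 1)^2 + (2f + 1)^2 + (2n + 1)^2 = 4f^2 + 4f + 4n^2 + 4n + 4r^2 + 4r + 3
= 2(2f^2 + 2f + 2n^2 + 2n + 2r^2 + 2r + 1) + 1.
Since 2f^2 + 2f + 2n^2 + 2n + 2r^2 + 2r + 1 is an integer, the sum of squares is of the form 2k+1 for an integer k.

2(2f^2 + 2f + 2n^2 + 2n + 2r^2 + 2r + 1) + 1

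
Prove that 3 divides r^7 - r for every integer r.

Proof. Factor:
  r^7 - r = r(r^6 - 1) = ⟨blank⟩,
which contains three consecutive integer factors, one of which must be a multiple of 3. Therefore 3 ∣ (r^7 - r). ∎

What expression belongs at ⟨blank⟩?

r^6 - 1 = (r^2 - 1)(r^4 + r^2 + 1), and r^2 - 1 = (r-1)(r+1).
So r(r^6 - 1) = (r - 1)r(r + 1)(r^4 + r^2 + 1).

(r - 1)r(r + 1)(r^4 + r^2 + 1)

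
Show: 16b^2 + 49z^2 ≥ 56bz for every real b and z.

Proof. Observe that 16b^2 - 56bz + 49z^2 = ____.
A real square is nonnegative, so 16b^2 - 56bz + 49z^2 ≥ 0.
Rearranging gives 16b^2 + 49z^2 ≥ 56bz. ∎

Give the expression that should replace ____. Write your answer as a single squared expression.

(4b - 7z)^2

16b^2 - 56bz + 49z^2 is a perfect-square trinomial: the outer terms are (4b)^2 and (7z)^2, and the cross term is -2·4b·7z.
So 16b^2 - 56bz + 49z^2 = (4b - 7z)^2 ≥ 0.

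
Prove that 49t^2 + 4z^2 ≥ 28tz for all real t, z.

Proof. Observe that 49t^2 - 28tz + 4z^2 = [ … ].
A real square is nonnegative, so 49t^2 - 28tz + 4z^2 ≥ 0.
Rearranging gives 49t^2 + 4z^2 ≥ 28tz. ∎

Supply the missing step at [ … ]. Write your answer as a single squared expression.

The leading and trailing coefficients are 7^2 and 2^2, and 28 = 2·7·2, so the trinomial is (7t - 2z)^2.
Hence 49t^2 - 28tz + 4z^2 ≥ 0.

(7t - 2z)^2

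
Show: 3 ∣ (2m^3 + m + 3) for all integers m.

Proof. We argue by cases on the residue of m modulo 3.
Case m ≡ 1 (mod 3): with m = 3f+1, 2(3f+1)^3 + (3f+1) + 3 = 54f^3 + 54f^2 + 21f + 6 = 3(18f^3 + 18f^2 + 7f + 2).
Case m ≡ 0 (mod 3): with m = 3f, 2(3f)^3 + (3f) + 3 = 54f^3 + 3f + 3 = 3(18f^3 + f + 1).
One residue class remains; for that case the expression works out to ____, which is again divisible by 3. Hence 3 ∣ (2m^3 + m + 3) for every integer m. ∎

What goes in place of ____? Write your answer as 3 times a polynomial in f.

The residues treated are {1, 0}, so the missing case is m ≡ 2 (mod 3); write m = 3f+2.
Then 2(3f+2)^3 + (3f+2) + 3 = 54f^3 + 108f^2 + 75f + 21 = 3(18f^3 + 36f^2 + 25f + 7).

3(18f^3 + 36f^2 + 25f + 7)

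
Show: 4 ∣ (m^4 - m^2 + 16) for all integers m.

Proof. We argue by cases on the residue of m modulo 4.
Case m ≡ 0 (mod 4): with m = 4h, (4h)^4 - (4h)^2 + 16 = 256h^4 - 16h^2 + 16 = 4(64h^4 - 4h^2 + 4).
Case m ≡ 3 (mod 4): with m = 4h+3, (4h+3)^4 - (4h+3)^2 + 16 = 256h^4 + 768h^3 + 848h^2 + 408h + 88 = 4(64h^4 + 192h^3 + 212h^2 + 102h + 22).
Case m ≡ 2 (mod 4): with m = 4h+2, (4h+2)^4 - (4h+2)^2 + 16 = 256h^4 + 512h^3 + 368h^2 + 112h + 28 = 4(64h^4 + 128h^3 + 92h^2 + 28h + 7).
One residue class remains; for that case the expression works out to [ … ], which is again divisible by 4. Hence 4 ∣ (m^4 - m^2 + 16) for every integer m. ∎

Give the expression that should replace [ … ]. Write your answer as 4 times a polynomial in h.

4(64h^4 + 64h^3 + 20h^2 + 2h + 4)

The residues treated are {0, 3, 2}, so the missing case is m ≡ 1 (mod 4); write m = 4h+1.
Then (4h+1)^4 - (4h+1)^2 + 16 = 256h^4 + 256h^3 + 80h^2 + 8h + 16 = 4(64h^4 + 64h^3 + 20h^2 + 2h + 4).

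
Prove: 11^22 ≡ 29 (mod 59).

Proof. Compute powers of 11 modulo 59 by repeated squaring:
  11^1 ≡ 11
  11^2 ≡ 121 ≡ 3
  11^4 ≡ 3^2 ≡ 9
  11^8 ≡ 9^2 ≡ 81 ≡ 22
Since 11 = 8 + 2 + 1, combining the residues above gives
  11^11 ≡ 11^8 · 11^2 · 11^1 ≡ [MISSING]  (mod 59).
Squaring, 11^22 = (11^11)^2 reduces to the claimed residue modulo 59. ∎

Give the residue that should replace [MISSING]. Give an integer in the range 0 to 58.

11^8 · 11^2 · 11^1 ≡ 22 · 3 · 11 = 726.
726 mod 59 = 18, so 11^11 ≡ 18 (mod 59).

18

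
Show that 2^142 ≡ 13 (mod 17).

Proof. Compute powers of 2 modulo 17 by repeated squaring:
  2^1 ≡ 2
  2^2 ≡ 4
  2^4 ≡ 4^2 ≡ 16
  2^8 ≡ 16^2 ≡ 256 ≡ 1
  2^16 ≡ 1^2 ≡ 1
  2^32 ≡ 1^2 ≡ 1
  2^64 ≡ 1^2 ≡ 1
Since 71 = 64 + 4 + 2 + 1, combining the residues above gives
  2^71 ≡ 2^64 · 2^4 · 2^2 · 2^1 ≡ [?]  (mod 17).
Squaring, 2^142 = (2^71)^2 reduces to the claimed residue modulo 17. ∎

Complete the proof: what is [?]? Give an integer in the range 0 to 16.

2^64 · 2^4 · 2^2 · 2^1 ≡ 1 · 16 · 4 · 2 = 128.
128 mod 17 = 9, so 2^71 ≡ 9 (mod 17).

9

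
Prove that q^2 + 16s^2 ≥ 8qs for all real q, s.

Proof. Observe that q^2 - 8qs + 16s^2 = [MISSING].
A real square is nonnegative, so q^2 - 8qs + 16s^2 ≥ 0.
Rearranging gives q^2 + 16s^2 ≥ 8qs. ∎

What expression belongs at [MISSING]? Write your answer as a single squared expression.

The leading and trailing coefficients are 1^2 and 4^2, and 8 = 2·1·4, so the trinomial is (q - 4s)^2.
Hence q^2 - 8qs + 16s^2 ≥ 0.

(q - 4s)^2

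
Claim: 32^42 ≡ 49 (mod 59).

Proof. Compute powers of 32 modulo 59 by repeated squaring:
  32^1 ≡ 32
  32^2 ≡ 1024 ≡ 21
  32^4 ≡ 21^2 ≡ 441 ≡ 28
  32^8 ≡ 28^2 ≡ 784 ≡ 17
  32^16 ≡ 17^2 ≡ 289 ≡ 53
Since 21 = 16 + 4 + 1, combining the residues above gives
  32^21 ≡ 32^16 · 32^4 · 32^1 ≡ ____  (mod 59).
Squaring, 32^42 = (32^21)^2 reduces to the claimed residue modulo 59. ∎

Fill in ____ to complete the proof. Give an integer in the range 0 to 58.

Multiply the listed residues: 53 · 28 · 32 = 1484 → 47488.
Reducing modulo 59: 47488 = 804·59 + 52, so 32^21 ≡ 52.

52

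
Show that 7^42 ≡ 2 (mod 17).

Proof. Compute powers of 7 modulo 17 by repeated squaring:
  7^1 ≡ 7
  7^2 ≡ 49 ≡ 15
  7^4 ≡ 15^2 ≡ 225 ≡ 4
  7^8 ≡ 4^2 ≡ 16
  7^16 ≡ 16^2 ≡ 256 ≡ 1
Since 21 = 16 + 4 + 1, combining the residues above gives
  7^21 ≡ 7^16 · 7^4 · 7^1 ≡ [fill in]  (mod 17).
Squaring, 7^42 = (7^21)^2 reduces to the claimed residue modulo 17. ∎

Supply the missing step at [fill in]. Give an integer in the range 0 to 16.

7^16 · 7^4 · 7^1 ≡ 1 · 4 · 7 = 28.
28 mod 17 = 11, so 7^21 ≡ 11 (mod 17).

11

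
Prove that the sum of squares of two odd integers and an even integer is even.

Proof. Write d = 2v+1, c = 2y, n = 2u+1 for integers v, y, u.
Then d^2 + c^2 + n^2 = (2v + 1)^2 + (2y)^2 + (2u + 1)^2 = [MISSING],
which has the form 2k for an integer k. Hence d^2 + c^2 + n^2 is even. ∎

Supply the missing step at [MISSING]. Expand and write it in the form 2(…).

2(2u^2 + 2u + 2v^2 + 2v + 2y^2 + 1)

(2v + 1)^2 + (2y)^2 + (2u + 1)^2 = 4u^2 + 4u + 4v^2 + 4v + 4y^2 + 2
= 2(2u^2 + 2u + 2v^2 + 2v + 2y^2 + 1).
Since 2u^2 + 2u + 2v^2 + 2v + 2y^2 + 1 is an integer, the sum of squares is of the form 2k for an integer k.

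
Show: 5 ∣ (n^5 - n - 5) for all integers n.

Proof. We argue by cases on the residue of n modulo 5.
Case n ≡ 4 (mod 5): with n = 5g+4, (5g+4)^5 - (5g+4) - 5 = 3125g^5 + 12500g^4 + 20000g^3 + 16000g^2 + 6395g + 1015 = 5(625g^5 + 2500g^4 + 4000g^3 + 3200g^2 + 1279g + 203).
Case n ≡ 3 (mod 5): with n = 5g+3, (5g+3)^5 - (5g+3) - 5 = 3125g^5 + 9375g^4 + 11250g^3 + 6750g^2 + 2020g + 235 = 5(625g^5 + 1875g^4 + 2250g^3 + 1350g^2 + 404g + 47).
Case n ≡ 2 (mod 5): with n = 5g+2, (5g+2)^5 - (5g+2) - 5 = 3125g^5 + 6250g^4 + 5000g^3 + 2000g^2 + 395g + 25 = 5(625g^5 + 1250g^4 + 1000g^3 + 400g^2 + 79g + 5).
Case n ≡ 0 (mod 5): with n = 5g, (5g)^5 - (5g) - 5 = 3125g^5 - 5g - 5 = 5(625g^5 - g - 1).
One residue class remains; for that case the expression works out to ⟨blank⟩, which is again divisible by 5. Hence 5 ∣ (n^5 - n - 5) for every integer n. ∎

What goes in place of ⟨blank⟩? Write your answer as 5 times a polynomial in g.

5(625g^5 + 625g^4 + 250g^3 + 50g^2 + 4g - 1)

Only n ≡ 1 (mod 5) is unaccounted for. Put n = 5g+1:
(5g+1)^5 - (5g+1) - 5 expands to 3125g^5 + 3125g^4 + 1250g^3 + 250g^2 + 20g - 5,
and factoring out 5 leaves 5(625g^5 + 625g^4 + 250g^3 + 50g^2 + 4g - 1).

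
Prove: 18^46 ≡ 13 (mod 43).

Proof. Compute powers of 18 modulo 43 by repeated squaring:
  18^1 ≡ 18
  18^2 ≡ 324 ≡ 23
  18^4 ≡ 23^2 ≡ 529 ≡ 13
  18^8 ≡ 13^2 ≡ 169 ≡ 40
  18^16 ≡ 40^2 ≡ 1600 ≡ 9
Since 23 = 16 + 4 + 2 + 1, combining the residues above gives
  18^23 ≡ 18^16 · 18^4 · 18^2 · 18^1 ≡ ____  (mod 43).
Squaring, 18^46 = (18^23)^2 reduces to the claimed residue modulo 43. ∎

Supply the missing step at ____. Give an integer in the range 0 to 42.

20

18^16 · 18^4 · 18^2 · 18^1 ≡ 9 · 13 · 23 · 18 = 48438.
48438 mod 43 = 20, so 18^23 ≡ 20 (mod 43).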